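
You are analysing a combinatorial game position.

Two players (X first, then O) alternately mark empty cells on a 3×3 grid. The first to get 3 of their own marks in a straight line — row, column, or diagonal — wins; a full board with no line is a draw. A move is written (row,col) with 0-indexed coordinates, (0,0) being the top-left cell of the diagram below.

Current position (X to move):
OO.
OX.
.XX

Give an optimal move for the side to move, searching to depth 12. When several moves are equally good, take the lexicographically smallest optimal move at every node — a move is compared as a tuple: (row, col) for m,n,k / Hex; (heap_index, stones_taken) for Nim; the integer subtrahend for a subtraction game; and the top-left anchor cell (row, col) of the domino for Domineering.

X's best at [OO./OX./.XX]: (2,0)

[OO./OX./.XX] X move#1: (0,2):-1/OOX/OX./.XX, (1,2):-1/OO./OXX/.XX, (2,0):+1/OO./OX./XXX*
[OO./OX./XXX] end (terminal -1, O#2); searched OO./OX./.XX to 12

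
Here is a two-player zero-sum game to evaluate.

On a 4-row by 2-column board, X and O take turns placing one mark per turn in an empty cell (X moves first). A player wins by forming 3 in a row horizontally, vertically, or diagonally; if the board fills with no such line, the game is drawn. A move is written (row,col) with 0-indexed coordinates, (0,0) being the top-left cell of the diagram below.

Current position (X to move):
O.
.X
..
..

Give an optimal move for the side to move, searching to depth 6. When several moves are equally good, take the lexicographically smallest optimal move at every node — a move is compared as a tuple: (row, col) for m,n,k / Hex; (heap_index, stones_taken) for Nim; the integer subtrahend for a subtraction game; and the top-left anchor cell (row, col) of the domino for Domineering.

X's best at [O./.X/../..]: (2,1)

p1 X@[O./.X/../..]: (0,1)[OX/.X/../..]+0 (1,0)[O./XX/../..]+0 (2,0)[O./.X/X./..]+0 (2,1)[O./.X/.X/..]+1* (3,0)[O./.X/../X.]+0 (3,1)[O./.X/../.X]+0
p2 O@[O./.X/.X/..]: (0,1)[OO/.X/.X/..]-1* (1,0)[O./OX/.X/..]-1 (2,0)[O./.X/OX/..]-1 (3,0)[O./.X/.X/O.]-1 (3,1)[O./.X/.X/.O]-1
p3 X@[OO/.X/.X/..]: (1,0)[OO/XX/.X/..]+0 (2,0)[OO/.X/XX/..]+0 (3,0)[OO/.X/.X/X.]+0 (3,1)[OO/.X/.X/.X]+1*
p4 O@[OO/.X/.X/.X] terminal -1; root [O./.X/../..] d6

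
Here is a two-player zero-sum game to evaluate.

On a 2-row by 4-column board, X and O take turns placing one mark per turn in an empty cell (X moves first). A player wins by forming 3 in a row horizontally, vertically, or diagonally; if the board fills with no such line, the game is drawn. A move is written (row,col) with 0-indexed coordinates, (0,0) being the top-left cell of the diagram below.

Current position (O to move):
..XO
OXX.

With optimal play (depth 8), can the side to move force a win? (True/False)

p1 O@[..XO/OXX.]: (0,0)[O.XO/OXX.]-1 (0,1)[.OXO/OXX.]-1 (1,3)[..XO/OXXO]+0*
p2 X@[..XO/OXXO]: (0,0)[X.XO/OXXO]+0* (0,1)[.XXO/OXXO]+0
p3 O@[X.XO/OXXO]: (0,1)[XOXO/OXXO]+0*
p4 X@[XOXO/OXXO] terminal +0; root [..XO/OXX.] d8

O winning at [..XO/OXX.]: False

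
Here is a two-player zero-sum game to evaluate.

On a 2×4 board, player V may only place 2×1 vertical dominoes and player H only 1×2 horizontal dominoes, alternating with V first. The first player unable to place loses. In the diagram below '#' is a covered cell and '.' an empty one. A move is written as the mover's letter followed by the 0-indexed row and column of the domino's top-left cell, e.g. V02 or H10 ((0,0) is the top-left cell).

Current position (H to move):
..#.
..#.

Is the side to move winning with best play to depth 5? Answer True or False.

ply 1, H at ..#./..#. | H00=+1→###./..#.*; H10=+1→..#./###.
ply 2, V at ###./..#. | V03=-1→####/..##*
ply 3, H at ####/..## | H10=+1→####/####*
ply 4: ####/#### is terminal -1 (V); from ..#./..#. depth 5

H winning at [..#./..#.]: True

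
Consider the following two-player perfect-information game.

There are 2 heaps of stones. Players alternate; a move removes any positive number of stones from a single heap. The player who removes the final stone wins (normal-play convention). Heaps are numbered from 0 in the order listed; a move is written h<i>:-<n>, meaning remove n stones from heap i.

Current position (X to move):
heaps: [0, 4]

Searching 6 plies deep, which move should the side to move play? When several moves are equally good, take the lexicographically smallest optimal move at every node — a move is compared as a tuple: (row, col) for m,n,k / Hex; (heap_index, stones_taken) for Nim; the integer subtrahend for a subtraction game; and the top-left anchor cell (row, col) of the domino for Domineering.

[(0,4)] X move#1: h1:-1:-1/(0,3), h1:-2:-1/(0,2), h1:-3:-1/(0,1), h1:-4:+1/(0,0)*
[(0,0)] end (terminal -1, O#2); searched (0,4) to 6

X's best at [(0,4)]: h1:-4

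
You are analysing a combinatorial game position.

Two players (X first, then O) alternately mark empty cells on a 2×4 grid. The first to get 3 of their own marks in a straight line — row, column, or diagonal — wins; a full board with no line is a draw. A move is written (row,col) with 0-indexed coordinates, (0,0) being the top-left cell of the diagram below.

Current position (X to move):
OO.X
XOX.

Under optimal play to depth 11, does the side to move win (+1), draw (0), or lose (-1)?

[OO.X/XOX.] X move#1: (0,2):+0/OOXX/XOX.*, (1,3):-1/OO.X/XOXX
[OOXX/XOX.] O move#2: (1,3):+0/OOXX/XOXO*
[OOXX/XOXO] end (terminal +0, X#3); searched OO.X/XOX. to 11

value(OO.X/XOX., X) = 0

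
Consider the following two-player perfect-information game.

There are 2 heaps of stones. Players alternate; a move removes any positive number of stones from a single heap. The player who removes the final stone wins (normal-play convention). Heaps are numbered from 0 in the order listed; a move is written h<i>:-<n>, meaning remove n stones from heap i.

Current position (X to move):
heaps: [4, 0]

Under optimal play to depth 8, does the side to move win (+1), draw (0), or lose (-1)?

p1 X@[(4,0)]: h0:-1[(3,0)]-1 h0:-2[(2,0)]-1 h0:-3[(1,0)]-1 h0:-4[(0,0)]+1*
p2 O@[(0,0)] terminal -1; root [(4,0)] d8

value((4,0), X) = +1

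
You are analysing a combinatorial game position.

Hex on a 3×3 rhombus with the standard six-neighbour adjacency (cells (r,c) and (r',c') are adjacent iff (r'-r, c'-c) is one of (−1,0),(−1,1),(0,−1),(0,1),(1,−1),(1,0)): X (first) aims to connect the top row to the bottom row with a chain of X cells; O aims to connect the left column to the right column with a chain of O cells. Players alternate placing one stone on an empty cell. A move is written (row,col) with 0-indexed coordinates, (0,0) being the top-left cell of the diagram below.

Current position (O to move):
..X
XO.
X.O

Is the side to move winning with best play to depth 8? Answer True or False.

O winning at [..X/XO./X.O]: False

[..X/XO./X.O] O move#1: (0,0):-1/O.X/XO./X.O*, (0,1):-1/.OX/XO./X.O, (1,2):-1/..X/XOO/X.O, (2,1):-1/..X/XO./XOO
[O.X/XO./X.O] X move#2: (0,1):+1/OXX/XO./X.O*, (1,2):+1/O.X/XOX/X.O, (2,1):+1/O.X/XO./XXO
[OXX/XO./X.O] end (terminal -1, O#3); searched ..X/XO./X.O to 8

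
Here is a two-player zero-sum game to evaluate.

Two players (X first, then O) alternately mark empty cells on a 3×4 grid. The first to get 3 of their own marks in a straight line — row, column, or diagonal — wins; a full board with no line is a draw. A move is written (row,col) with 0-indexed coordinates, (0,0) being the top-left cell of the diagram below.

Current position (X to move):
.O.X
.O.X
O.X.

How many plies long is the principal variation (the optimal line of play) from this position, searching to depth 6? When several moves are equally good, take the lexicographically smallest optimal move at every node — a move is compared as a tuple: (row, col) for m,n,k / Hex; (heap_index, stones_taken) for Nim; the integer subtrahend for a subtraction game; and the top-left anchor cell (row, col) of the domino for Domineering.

p1 X@[.O.X/.O.X/O.X.]: (0,0)[XO.X/.O.X/O.X.]-1 (0,2)[.OXX/.O.X/O.X.]-1 (1,0)[.O.X/XO.X/O.X.]-1 (1,2)[.O.X/.OXX/O.X.]-1 (2,1)[.O.X/.O.X/OXX.]-1 (2,3)[.O.X/.O.X/O.XX]+1*
p2 O@[.O.X/.O.X/O.XX] terminal -1; root [.O.X/.O.X/O.X.] d6

PV length from [.O.X/.O.X/O.X.]: 1 ply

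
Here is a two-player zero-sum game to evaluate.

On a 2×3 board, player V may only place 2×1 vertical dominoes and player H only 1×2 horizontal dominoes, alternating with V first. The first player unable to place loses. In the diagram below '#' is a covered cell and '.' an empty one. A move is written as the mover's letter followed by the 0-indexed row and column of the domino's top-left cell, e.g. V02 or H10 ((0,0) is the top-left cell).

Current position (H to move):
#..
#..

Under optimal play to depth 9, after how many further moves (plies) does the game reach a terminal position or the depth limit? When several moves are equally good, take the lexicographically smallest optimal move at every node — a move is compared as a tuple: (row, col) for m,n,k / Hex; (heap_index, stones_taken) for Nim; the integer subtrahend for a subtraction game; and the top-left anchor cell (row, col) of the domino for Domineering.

[#../#..] H move#1: H01:+1/###/#..*, H11:+1/#../###
[###/#..] end (terminal -1, V#2); searched #../#.. to 9

PV length from [#../#..]: 1 ply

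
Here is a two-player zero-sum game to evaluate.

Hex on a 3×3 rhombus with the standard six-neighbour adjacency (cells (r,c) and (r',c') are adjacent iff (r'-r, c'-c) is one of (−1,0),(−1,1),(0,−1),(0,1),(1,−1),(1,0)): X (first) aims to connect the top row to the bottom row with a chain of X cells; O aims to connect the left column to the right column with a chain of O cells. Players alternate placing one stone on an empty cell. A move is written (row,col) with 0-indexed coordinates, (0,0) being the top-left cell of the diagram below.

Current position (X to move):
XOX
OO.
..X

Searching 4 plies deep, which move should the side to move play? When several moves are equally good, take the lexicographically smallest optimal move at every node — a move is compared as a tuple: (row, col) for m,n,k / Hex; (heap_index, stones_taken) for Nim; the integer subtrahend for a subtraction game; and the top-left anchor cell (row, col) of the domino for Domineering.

X's best at [XOX/OO./..X]: (1,2)

ply 1, X at XOX/OO./..X | (1,2)=+1→XOX/OOX/..X*; (2,0)=-1→XOX/OO./X.X; (2,1)=-1→XOX/OO./.XX
ply 2: XOX/OOX/..X is terminal -1 (O); from XOX/OO./..X depth 4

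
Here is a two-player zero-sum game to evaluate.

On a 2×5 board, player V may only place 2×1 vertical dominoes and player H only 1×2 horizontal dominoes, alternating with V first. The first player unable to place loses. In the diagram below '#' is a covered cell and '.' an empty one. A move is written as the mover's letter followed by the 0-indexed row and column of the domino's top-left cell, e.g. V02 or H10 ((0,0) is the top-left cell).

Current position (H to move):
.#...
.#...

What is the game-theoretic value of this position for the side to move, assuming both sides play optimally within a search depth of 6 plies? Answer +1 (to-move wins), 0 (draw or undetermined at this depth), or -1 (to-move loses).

value(.#.../.#..., H) = -1

p1 H@[.#.../.#...]: H02[.###./.#...]-1* H03[.#.##/.#...]-1 H12[.#.../.###.]-1 H13[.#.../.#.##]-1
p2 V@[.###./.#...]: V00[####./##...]-1 V04[.####/.#..#]+1*
p3 H@[.####/.#..#]: H12[.####/.####]-1*
p4 V@[.####/.####]: V00[#####/#####]+1*
p5 H@[#####/#####] terminal -1; root [.#.../.#...] d6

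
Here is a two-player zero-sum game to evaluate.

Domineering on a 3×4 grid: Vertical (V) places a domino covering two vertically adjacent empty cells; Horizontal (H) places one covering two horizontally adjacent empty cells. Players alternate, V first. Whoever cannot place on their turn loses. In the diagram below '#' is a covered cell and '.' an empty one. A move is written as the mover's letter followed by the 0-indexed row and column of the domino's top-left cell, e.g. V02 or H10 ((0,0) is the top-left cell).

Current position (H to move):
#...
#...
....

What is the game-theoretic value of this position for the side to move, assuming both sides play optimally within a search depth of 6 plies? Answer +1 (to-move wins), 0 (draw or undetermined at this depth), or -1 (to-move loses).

ply 1, H at #.../#.../.... | H01=-1→###./#.../....; H02=-1→#.##/#.../....; H11=+1→#.../###./....*; H12=+1→#.../#.##/....; H20=-1→#.../#.../##..; H21=-1→#.../#.../.##.; H22=-1→#.../#.../..##
ply 2, V at #.../###./.... | V03=-1→#..#/####/....*; V13=-1→#.../####/...#
ply 3, H at #..#/####/.... | H01=+1→####/####/....*; H20=+1→#..#/####/##..; H21=+1→#..#/####/.##.; H22=+1→#..#/####/..##
ply 4: ####/####/.... is terminal -1 (V); from #.../#.../.... depth 6

value(#.../#.../...., H) = +1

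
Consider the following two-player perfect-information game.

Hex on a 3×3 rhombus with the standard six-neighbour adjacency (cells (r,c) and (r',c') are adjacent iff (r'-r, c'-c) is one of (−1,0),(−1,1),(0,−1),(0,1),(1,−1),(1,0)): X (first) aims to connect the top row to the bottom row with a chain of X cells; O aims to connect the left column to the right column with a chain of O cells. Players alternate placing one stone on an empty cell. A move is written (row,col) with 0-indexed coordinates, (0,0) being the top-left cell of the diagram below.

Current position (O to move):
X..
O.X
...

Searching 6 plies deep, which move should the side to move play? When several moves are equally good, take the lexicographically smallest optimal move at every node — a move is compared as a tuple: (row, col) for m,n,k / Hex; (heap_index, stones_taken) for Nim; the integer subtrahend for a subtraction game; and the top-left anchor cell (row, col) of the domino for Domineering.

O's best at [X../O.X/...]: (0,2)

ply 1, O at X../O.X/... | (0,1)=-1→XO./O.X/...; (0,2)=+1→X.O/O.X/...*; (1,1)=-1→X../OOX/...; (2,0)=-1→X../O.X/O..; (2,1)=-1→X../O.X/.O.; (2,2)=-1→X../O.X/..O
ply 2, X at X.O/O.X/... | (0,1)=-1→XXO/O.X/...*; (1,1)=-1→X.O/OXX/...; (2,0)=-1→X.O/O.X/X..; (2,1)=-1→X.O/O.X/.X.; (2,2)=-1→X.O/O.X/..X
ply 3, O at XXO/O.X/... | (1,1)=+1→XXO/OOX/...*; (2,0)=-1→XXO/O.X/O..; (2,1)=-1→XXO/O.X/.O.; (2,2)=-1→XXO/O.X/..O
ply 4: XXO/OOX/... is terminal -1 (X); from X../O.X/... depth 6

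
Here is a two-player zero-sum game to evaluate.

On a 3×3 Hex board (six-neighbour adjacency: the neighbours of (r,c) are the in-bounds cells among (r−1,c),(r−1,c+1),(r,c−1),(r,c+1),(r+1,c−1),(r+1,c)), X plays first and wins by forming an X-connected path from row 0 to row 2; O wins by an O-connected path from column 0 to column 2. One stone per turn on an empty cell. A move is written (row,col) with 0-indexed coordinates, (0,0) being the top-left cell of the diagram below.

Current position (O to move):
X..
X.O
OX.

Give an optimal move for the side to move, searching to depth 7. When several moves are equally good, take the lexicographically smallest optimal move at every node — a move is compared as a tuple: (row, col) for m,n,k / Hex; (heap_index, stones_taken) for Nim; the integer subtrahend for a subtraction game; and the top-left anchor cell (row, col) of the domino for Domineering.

O's best at [X../X.O/OX.]: (1,1)

[X../X.O/OX.] O move#1: (0,1):-1/XO./X.O/OX., (0,2):-1/X.O/X.O/OX., (1,1):+1/X../XOO/OX.*, (2,2):-1/X../X.O/OXO
[X../XOO/OX.] end (terminal -1, X#2); searched X../X.O/OX. to 7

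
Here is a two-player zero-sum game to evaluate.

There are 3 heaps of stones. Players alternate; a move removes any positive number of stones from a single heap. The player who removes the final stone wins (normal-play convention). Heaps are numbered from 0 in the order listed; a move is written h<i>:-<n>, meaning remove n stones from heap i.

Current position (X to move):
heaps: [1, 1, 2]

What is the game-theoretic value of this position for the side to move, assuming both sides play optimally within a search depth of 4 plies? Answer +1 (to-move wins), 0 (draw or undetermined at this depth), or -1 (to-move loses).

[(1,1,2)] X move#1: h0:-1:-1/(0,1,2), h1:-1:-1/(1,0,2), h2:-1:-1/(1,1,1), h2:-2:+1/(1,1,0)*
[(1,1,0)] O move#2: h0:-1:-1/(0,1,0)*, h1:-1:-1/(1,0,0)
[(0,1,0)] X move#3: h1:-1:+1/(0,0,0)*
[(0,0,0)] end (terminal -1, O#4); searched (1,1,2) to 4

value((1,1,2), X) = +1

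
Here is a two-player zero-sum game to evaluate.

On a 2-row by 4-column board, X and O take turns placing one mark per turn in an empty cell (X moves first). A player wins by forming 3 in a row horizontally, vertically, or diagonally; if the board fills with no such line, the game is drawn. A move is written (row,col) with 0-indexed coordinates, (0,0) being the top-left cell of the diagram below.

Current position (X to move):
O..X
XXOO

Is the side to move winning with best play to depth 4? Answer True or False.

X winning at [O..X/XXOO]: False

[O..X/XXOO] X move#1: (0,1):+0/OX.X/XXOO*, (0,2):+0/O.XX/XXOO
[OX.X/XXOO] O move#2: (0,2):+0/OXOX/XXOO*
[OXOX/XXOO] end (terminal +0, X#3); searched O..X/XXOO to 4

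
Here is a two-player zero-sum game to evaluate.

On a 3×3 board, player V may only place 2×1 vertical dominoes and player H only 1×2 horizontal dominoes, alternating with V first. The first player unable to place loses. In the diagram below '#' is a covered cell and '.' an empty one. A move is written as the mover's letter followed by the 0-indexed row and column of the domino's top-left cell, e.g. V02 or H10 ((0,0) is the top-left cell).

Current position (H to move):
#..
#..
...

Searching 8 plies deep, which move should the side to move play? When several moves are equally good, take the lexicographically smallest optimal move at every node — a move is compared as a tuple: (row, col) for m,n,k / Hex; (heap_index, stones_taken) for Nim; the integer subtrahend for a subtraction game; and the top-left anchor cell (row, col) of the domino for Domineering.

p1 H@[#../#../...]: H01[###/#../...]-1 H11[#../###/...]+1* H20[#../#../##.]-1 H21[#../#../.##]-1
p2 V@[#../###/...] terminal -1; root [#../#../...] d8

H's best at [#../#../...]: H11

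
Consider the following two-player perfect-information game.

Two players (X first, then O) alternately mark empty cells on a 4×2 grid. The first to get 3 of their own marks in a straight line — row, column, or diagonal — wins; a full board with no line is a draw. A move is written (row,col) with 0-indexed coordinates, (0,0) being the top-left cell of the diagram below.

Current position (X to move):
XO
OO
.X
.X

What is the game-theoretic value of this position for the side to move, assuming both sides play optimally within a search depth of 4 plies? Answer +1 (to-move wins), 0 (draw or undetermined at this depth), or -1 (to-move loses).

ply 1, X at XO/OO/.X/.X | (2,0)=+0→XO/OO/XX/.X*; (3,0)=+0→XO/OO/.X/XX
ply 2, O at XO/OO/XX/.X | (3,0)=+0→XO/OO/XX/OX*
ply 3: XO/OO/XX/OX is terminal +0 (X); from XO/OO/.X/.X depth 4

value(XO/OO/.X/.X, X) = 0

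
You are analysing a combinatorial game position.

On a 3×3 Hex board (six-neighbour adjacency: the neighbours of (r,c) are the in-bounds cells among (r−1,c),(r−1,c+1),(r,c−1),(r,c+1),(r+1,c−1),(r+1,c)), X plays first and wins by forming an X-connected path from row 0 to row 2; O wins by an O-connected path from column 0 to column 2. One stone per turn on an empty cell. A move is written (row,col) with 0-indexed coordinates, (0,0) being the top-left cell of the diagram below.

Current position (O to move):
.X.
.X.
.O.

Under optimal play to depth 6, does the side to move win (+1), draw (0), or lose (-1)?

ply 1, O at .X./.X./.O. | (0,0)=-1→OX./.X./.O.; (0,2)=-1→.XO/.X./.O.; (1,0)=-1→.X./OX./.O.; (1,2)=-1→.X./.XO/.O.; (2,0)=+1→.X./.X./OO.*; (2,2)=-1→.X./.X./.OO
ply 2, X at .X./.X./OO. | (0,0)=-1→XX./.X./OO.*; (0,2)=-1→.XX/.X./OO.; (1,0)=-1→.X./XX./OO.; (1,2)=-1→.X./.XX/OO.; (2,2)=-1→.X./.X./OOX
ply 3, O at XX./.X./OO. | (0,2)=+1→XXO/.X./OO.*; (1,0)=+1→XX./OX./OO.; (1,2)=+1→XX./.XO/OO.; (2,2)=+1→XX./.X./OOO
ply 4, X at XXO/.X./OO. | (1,0)=-1→XXO/XX./OO.*; (1,2)=-1→XXO/.XX/OO.; (2,2)=-1→XXO/.X./OOX
ply 5, O at XXO/XX./OO. | (1,2)=+1→XXO/XXO/OO.*; (2,2)=+1→XXO/XX./OOO
ply 6: XXO/XXO/OO. is terminal -1 (X); from .X./.X./.O. depth 6

value(.X./.X./.O., O) = +1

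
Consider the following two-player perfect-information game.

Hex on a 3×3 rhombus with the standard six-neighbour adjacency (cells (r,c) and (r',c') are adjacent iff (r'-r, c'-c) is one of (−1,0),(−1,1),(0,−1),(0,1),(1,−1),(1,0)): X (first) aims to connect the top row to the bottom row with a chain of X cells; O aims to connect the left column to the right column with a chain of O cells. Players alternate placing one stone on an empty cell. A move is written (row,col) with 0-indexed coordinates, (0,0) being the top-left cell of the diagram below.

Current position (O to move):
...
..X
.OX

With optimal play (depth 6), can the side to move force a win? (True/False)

p1 O@[.../..X/.OX]: (0,0)[O../..X/.OX]-1* (0,1)[.O./..X/.OX]-1 (0,2)[..O/..X/.OX]-1 (1,0)[.../O.X/.OX]-1 (1,1)[.../.OX/.OX]-1 (2,0)[.../..X/OOX]-1
p2 X@[O../..X/.OX]: (0,1)[OX./..X/.OX]+1* (0,2)[O.X/..X/.OX]+1 (1,0)[O../X.X/.OX]+1 (1,1)[O../.XX/.OX]+1 (2,0)[O../..X/XOX]+1
p3 O@[OX./..X/.OX]: (0,2)[OXO/..X/.OX]-1* (1,0)[OX./O.X/.OX]-1 (1,1)[OX./.OX/.OX]-1 (2,0)[OX./..X/OOX]-1
p4 X@[OXO/..X/.OX]: (1,0)[OXO/X.X/.OX]+1* (1,1)[OXO/.XX/.OX]+1 (2,0)[OXO/..X/XOX]+1
p5 O@[OXO/X.X/.OX]: (1,1)[OXO/XOX/.OX]-1* (2,0)[OXO/X.X/OOX]-1
p6 X@[OXO/XOX/.OX]: (2,0)[OXO/XOX/XOX]+1*
p7 O@[OXO/XOX/XOX] terminal -1; root [.../..X/.OX] d6

O winning at [.../..X/.OX]: False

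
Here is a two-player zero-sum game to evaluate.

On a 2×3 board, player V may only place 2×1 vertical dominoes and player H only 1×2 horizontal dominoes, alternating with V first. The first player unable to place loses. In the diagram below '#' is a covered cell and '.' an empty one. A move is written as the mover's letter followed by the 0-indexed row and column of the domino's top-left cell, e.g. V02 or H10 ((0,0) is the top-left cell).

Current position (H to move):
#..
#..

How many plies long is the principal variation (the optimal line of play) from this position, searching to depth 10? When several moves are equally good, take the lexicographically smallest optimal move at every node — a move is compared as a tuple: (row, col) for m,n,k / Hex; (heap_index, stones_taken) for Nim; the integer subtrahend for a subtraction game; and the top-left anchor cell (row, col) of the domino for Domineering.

ply 1, H at #../#.. | H01=+1→###/#..*; H11=+1→#../###
ply 2: ###/#.. is terminal -1 (V); from #../#.. depth 10

PV length from [#../#..]: 1 ply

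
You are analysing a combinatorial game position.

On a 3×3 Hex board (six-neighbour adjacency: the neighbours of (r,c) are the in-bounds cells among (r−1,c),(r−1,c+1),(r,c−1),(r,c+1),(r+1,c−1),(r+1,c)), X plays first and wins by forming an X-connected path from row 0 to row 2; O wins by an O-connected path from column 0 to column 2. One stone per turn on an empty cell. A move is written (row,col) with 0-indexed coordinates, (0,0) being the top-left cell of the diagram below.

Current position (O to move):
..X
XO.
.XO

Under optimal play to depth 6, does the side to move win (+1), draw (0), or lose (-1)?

[..X/XO./.XO] O move#1: (0,0):-1/O.X/XO./.XO*, (0,1):-1/.OX/XO./.XO, (1,2):-1/..X/XOO/.XO, (2,0):-1/..X/XO./OXO
[O.X/XO./.XO] X move#2: (0,1):+1/OXX/XO./.XO*, (1,2):+1/O.X/XOX/.XO, (2,0):+1/O.X/XO./XXO
[OXX/XO./.XO] O move#3: (1,2):-1/OXX/XOO/.XO*, (2,0):-1/OXX/XO./OXO
[OXX/XOO/.XO] X move#4: (2,0):+1/OXX/XOO/XXO*
[OXX/XOO/XXO] end (terminal -1, O#5); searched ..X/XO./.XO to 6

value(..X/XO./.XO, O) = -1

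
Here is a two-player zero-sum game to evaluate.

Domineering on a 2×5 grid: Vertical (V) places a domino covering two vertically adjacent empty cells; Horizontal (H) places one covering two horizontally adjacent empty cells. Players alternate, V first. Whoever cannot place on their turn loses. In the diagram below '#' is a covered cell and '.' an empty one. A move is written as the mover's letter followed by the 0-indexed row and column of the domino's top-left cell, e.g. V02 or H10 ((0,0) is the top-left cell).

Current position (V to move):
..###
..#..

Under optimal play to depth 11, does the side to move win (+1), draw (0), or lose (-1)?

[..###/..#..] V move#1: V00:+1/#.###/#.#..*, V01:+1/.####/.##..
[#.###/#.#..] H move#2: H13:-1/#.###/#.###*
[#.###/#.###] V move#3: V01:+1/#####/#####*
[#####/#####] end (terminal -1, H#4); searched ..###/..#.. to 11

value(..###/..#.., V) = +1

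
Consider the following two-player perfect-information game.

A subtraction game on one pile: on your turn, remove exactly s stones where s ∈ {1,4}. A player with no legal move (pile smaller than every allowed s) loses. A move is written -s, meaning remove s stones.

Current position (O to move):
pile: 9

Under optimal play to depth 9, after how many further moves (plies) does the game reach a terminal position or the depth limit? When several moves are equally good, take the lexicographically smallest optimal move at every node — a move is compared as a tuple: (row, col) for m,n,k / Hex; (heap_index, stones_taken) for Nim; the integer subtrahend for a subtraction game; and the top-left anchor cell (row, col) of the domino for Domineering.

ply 1, O at 9 | -1=-1→8; -4=+1→5*
ply 2, X at 5 | -1=-1→4*; -4=-1→1
ply 3, O at 4 | -1=-1→3; -4=+1→0*
ply 4: 0 is terminal -1 (X); from 9 depth 9

PV length from [9]: 3 plies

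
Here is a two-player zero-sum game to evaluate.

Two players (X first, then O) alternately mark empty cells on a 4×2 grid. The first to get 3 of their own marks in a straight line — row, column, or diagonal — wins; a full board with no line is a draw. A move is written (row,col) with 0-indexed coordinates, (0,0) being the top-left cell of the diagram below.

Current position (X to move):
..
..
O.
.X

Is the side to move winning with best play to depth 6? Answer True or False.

X winning at [../../O./.X]: False

[../../O./.X] X move#1: (0,0):+0/X./../O./.X*, (0,1):-1/.X/../O./.X, (1,0):+0/../X./O./.X, (1,1):+0/../.X/O./.X, (2,1):+0/../../OX/.X, (3,0):+0/../../O./XX
[X./../O./.X] O move#2: (0,1):+0/XO/../O./.X*, (1,0):+0/X./O./O./.X, (1,1):+0/X./.O/O./.X, (2,1):+0/X./../OO/.X, (3,0):+0/X./../O./OX
[XO/../O./.X] X move#3: (1,0):+0/XO/X./O./.X*, (1,1):+0/XO/.X/O./.X, (2,1):+0/XO/../OX/.X, (3,0):+0/XO/../O./XX
[XO/X./O./.X] O move#4: (1,1):+0/XO/XO/O./.X*, (2,1):+0/XO/X./OO/.X, (3,0):+0/XO/X./O./OX
[XO/XO/O./.X] X move#5: (2,1):+0/XO/XO/OX/.X*, (3,0):-1/XO/XO/O./XX
[XO/XO/OX/.X] O move#6: (3,0):+0/XO/XO/OX/OX*
[XO/XO/OX/OX] end (terminal +0, X#7); searched ../../O./.X to 6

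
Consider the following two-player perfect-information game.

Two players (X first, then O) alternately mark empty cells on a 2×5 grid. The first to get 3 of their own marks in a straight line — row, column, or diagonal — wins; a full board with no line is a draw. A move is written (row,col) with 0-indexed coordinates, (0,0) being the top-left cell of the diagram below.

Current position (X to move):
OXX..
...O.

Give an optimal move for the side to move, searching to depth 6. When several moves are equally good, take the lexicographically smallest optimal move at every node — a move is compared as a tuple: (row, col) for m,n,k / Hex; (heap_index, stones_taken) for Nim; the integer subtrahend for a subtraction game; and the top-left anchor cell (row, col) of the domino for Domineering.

ply 1, X at OXX../...O. | (0,3)=+1→OXXX./...O.*; (0,4)=+0→OXX.X/...O.; (1,0)=+0→OXX../X..O.; (1,1)=+0→OXX../.X.O.; (1,2)=+0→OXX../..XO.; (1,4)=+0→OXX../...OX
ply 2: OXXX./...O. is terminal -1 (O); from OXX../...O. depth 6

X's best at [OXX../...O.]: (0,3)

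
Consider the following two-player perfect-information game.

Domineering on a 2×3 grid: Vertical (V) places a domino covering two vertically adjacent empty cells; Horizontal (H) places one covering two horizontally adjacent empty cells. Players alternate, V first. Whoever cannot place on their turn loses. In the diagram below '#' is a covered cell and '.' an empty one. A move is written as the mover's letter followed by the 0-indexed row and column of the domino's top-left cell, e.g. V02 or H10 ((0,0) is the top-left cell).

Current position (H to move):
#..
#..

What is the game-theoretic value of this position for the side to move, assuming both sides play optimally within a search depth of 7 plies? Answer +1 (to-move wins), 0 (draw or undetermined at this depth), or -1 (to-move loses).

value(#../#.., H) = +1

[#../#..] H move#1: H01:+1/###/#..*, H11:+1/#../###
[###/#..] end (terminal -1, V#2); searched #../#.. to 7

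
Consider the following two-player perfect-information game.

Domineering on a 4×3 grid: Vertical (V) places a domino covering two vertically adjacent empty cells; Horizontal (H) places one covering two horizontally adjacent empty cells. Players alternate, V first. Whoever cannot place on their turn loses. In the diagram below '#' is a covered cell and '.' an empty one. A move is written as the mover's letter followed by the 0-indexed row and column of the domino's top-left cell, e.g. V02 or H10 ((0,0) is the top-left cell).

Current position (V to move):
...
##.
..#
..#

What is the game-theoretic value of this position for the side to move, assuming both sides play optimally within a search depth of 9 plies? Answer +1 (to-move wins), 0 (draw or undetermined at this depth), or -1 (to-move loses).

p1 V@[.../##./..#/..#]: V02[..#/###/..#/..#]-1 V20[.../##./#.#/#.#]+1* V21[.../##./.##/.##]+1
p2 H@[.../##./#.#/#.#]: H00[##./##./#.#/#.#]-1* H01[.##/##./#.#/#.#]-1
p3 V@[##./##./#.#/#.#]: V02[###/###/#.#/#.#]+1* V21[##./##./###/###]+1
p4 H@[###/###/#.#/#.#] terminal -1; root [.../##./..#/..#] d9

value(.../##./..#/..#, V) = +1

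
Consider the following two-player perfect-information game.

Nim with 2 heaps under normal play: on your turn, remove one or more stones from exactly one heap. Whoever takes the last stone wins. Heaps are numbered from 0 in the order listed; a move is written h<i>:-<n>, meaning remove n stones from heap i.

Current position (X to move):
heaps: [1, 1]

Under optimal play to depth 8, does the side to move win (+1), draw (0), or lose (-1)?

ply 1, X at (1,1) | h0:-1=-1→(0,1)*; h1:-1=-1→(1,0)
ply 2, O at (0,1) | h1:-1=+1→(0,0)*
ply 3: (0,0) is terminal -1 (X); from (1,1) depth 8

value((1,1), X) = -1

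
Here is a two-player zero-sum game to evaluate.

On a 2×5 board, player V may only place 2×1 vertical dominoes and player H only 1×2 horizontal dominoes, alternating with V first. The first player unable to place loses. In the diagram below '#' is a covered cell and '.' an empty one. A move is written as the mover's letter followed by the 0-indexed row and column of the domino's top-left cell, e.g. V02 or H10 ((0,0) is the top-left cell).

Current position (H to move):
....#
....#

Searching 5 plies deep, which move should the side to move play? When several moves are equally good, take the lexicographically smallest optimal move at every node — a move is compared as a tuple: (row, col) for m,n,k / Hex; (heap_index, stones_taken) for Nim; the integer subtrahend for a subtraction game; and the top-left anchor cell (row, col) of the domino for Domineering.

p1 H@[....#/....#]: H00[##..#/....#]-1 H01[.##.#/....#]+1* H02[..###/....#]-1 H10[....#/##..#]-1 H11[....#/.##.#]+1 H12[....#/..###]-1
p2 V@[.##.#/....#]: V00[###.#/#...#]-1* V03[.####/...##]-1
p3 H@[###.#/#...#]: H11[###.#/###.#]-1 H12[###.#/#.###]+1*
p4 V@[###.#/#.###] terminal -1; root [....#/....#] d5

H's best at [....#/....#]: H01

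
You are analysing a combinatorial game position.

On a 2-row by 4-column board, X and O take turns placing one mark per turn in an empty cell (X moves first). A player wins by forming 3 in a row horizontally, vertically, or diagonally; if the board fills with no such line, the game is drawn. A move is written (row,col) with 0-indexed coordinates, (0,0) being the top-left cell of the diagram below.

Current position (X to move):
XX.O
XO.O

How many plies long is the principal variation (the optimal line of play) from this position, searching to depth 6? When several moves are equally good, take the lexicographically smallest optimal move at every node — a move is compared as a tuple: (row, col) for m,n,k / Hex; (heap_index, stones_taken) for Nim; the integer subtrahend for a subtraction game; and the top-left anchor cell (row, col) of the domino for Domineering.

p1 X@[XX.O/XO.O]: (0,2)[XXXO/XO.O]+1* (1,2)[XX.O/XOXO]+0
p2 O@[XXXO/XO.O] terminal -1; root [XX.O/XO.O] d6

PV length from [XX.O/XO.O]: 1 ply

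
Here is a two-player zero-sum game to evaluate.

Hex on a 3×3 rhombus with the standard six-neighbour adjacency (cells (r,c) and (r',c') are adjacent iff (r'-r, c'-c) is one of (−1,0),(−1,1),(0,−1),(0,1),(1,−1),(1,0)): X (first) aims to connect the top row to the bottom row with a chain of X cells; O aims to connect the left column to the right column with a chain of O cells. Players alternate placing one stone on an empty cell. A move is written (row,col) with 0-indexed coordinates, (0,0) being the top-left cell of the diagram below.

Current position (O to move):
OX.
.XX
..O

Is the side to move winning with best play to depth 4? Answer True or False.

p1 O@[OX./.XX/..O]: (0,2)[OXO/.XX/..O]-1* (1,0)[OX./OXX/..O]-1 (2,0)[OX./.XX/O.O]-1 (2,1)[OX./.XX/.OO]-1
p2 X@[OXO/.XX/..O]: (1,0)[OXO/XXX/..O]+1* (2,0)[OXO/.XX/X.O]+1 (2,1)[OXO/.XX/.XO]+1
p3 O@[OXO/XXX/..O]: (2,0)[OXO/XXX/O.O]-1* (2,1)[OXO/XXX/.OO]-1
p4 X@[OXO/XXX/O.O]: (2,1)[OXO/XXX/OXO]+1*
p5 O@[OXO/XXX/OXO] terminal -1; root [OX./.XX/..O] d4

O winning at [OX./.XX/..O]: False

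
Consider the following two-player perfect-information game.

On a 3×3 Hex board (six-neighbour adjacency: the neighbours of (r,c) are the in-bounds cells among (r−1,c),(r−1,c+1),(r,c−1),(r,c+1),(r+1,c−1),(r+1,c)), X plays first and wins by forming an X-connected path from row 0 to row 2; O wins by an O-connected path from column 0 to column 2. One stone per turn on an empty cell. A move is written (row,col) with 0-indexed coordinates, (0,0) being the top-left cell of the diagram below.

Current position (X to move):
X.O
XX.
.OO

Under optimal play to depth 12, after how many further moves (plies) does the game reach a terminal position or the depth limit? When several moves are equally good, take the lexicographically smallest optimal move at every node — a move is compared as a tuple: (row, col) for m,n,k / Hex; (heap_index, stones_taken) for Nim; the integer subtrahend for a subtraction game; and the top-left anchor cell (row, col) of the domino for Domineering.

[X.O/XX./.OO] X move#1: (0,1):-1/XXO/XX./.OO, (1,2):-1/X.O/XXX/.OO, (2,0):+1/X.O/XX./XOO*
[X.O/XX./XOO] end (terminal -1, O#2); searched X.O/XX./.OO to 12

PV length from [X.O/XX./.OO]: 1 ply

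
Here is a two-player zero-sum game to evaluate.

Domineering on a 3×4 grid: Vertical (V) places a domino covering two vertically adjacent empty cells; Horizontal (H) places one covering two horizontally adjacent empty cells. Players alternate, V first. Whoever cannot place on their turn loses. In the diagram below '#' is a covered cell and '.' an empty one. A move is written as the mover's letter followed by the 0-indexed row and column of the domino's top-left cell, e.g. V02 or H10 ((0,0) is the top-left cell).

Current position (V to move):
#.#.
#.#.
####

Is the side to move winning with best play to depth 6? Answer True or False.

p1 V@[#.#./#.#./####]: V01[###./###./####]+1* V03[#.##/#.##/####]+1
p2 H@[###./###./####] terminal -1; root [#.#./#.#./####] d6

V winning at [#.#./#.#./####]: True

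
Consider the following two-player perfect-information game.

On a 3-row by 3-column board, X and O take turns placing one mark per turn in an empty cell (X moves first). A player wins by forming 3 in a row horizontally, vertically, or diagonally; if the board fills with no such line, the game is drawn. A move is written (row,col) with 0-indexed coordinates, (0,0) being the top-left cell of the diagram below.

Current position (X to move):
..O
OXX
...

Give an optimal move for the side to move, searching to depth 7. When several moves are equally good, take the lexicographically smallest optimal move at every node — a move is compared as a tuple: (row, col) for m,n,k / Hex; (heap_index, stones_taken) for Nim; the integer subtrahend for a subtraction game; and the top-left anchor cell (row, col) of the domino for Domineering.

p1 X@[..O/OXX/...]: (0,0)[X.O/OXX/...]+0* (0,1)[.XO/OXX/...]+0 (2,0)[..O/OXX/X..]+0 (2,1)[..O/OXX/.X.]+0 (2,2)[..O/OXX/..X]-1
p2 O@[X.O/OXX/...]: (0,1)[XOO/OXX/...]-1 (2,0)[X.O/OXX/O..]-1 (2,1)[X.O/OXX/.O.]-1 (2,2)[X.O/OXX/..O]+0*
p3 X@[X.O/OXX/..O]: (0,1)[XXO/OXX/..O]+0* (2,0)[X.O/OXX/X.O]+0 (2,1)[X.O/OXX/.XO]+0
p4 O@[XXO/OXX/..O]: (2,0)[XXO/OXX/O.O]-1 (2,1)[XXO/OXX/.OO]+0*
p5 X@[XXO/OXX/.OO]: (2,0)[XXO/OXX/XOO]+0*
p6 O@[XXO/OXX/XOO] terminal +0; root [..O/OXX/...] d7

X's best at [..O/OXX/...]: (0,0)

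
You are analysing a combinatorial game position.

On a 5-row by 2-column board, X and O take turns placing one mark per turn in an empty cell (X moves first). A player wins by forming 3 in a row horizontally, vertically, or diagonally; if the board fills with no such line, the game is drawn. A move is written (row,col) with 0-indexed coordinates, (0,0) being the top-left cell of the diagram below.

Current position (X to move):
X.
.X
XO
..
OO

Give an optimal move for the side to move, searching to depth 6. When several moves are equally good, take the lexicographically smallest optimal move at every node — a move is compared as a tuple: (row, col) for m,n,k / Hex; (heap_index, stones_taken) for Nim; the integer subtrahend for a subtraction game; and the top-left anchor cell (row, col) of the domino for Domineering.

p1 X@[X./.X/XO/../OO]: (0,1)[XX/.X/XO/../OO]-1 (1,0)[X./XX/XO/../OO]+1* (3,0)[X./.X/XO/X./OO]-1 (3,1)[X./.X/XO/.X/OO]+0
p2 O@[X./XX/XO/../OO] terminal -1; root [X./.X/XO/../OO] d6

X's best at [X./.X/XO/../OO]: (1,0)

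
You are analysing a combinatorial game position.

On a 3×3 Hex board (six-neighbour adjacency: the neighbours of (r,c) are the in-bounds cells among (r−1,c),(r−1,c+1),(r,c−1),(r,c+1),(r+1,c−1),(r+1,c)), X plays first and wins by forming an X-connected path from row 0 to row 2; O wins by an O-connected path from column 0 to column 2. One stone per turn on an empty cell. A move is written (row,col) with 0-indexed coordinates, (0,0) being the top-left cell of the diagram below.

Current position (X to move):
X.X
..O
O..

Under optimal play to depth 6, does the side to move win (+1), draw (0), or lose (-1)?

value(X.X/..O/O.., X) = -1

ply 1, X at X.X/..O/O.. | (0,1)=-1→XXX/..O/O..*; (1,0)=-1→X.X/X.O/O..; (1,1)=-1→X.X/.XO/O..; (2,1)=-1→X.X/..O/OX.; (2,2)=-1→X.X/..O/O.X
ply 2, O at XXX/..O/O.. | (1,0)=+1→XXX/O.O/O..*; (1,1)=+1→XXX/.OO/O..; (2,1)=+1→XXX/..O/OO.; (2,2)=+1→XXX/..O/O.O
ply 3, X at XXX/O.O/O.. | (1,1)=-1→XXX/OXO/O..*; (2,1)=-1→XXX/O.O/OX.; (2,2)=-1→XXX/O.O/O.X
ply 4, O at XXX/OXO/O.. | (2,1)=+1→XXX/OXO/OO.*; (2,2)=-1→XXX/OXO/O.O
ply 5: XXX/OXO/OO. is terminal -1 (X); from X.X/..O/O.. depth 6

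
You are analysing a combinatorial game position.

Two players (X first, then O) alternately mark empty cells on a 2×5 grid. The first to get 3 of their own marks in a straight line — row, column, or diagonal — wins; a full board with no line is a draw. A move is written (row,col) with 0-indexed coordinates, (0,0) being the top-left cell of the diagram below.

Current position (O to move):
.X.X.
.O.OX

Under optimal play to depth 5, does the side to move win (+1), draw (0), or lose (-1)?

[.X.X./.O.OX] O move#1: (0,0):-1/OX.X./.O.OX, (0,2):+0/.XOX./.O.OX, (0,4):-1/.X.XO/.O.OX, (1,0):-1/.X.X./OO.OX, (1,2):+1/.X.X./.OOOX*
[.X.X./.OOOX] end (terminal -1, X#2); searched .X.X./.O.OX to 5

value(.X.X./.O.OX, O) = +1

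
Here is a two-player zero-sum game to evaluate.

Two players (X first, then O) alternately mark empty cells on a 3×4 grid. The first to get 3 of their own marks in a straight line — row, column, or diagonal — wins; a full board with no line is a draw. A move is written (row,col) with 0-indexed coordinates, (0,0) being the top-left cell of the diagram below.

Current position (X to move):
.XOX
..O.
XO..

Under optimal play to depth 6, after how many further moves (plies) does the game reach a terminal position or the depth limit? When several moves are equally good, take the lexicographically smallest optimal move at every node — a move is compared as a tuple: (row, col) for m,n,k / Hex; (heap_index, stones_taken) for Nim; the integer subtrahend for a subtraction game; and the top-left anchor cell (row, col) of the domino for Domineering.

p1 X@[.XOX/..O./XO..]: (0,0)[XXOX/..O./XO..]-1* (1,0)[.XOX/X.O./XO..]-1 (1,1)[.XOX/.XO./XO..]-1 (1,3)[.XOX/..OX/XO..]-1 (2,2)[.XOX/..O./XOX.]-1 (2,3)[.XOX/..O./XO.X]-1
p2 O@[XXOX/..O./XO..]: (1,0)[XXOX/O.O./XO..]+1* (1,1)[XXOX/.OO./XO..]-1 (1,3)[XXOX/..OO/XO..]-1 (2,2)[XXOX/..O./XOO.]+1 (2,3)[XXOX/..O./XO.O]-1
p3 X@[XXOX/O.O./XO..]: (1,1)[XXOX/OXO./XO..]-1* (1,3)[XXOX/O.OX/XO..]-1 (2,2)[XXOX/O.O./XOX.]-1 (2,3)[XXOX/O.O./XO.X]-1
p4 O@[XXOX/OXO./XO..]: (1,3)[XXOX/OXOO/XO..]-1 (2,2)[XXOX/OXO./XOO.]+1* (2,3)[XXOX/OXO./XO.O]-1
p5 X@[XXOX/OXO./XOO.] terminal -1; root [.XOX/..O./XO..] d6

PV length from [.XOX/..O./XO..]: 4 plies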